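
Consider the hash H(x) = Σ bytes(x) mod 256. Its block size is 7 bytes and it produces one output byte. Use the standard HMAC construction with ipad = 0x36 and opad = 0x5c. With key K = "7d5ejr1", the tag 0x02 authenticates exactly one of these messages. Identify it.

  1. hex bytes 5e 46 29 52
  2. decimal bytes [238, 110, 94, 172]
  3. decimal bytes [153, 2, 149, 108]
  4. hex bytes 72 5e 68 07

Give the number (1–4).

Key "7d5ejr1" = 37 64 35 65 6a 72 31 is exactly B = 7 bytes: K' = 37 64 35 65 6a 72 31.
K' ⊕ ipad = 01 52 03 53 5c 44 07; K' ⊕ opad = 6b 38 69 39 36 2e 6d.
m1: inner = H(01 52 03 53 5c 44 07 5e 46 29 52) = 6f; tag = H(6b 38 69 39 36 2e 6d 6f) = 85
m2: inner = H(01 52 03 53 5c 44 07 ee 6e 5e ac) = b6; tag = H(6b 38 69 39 36 2e 6d b6) = cc
m3: inner = H(01 52 03 53 5c 44 07 99 02 95 6c) = ec; tag = H(6b 38 69 39 36 2e 6d ec) = 02 ← matches
m4: inner = H(01 52 03 53 5c 44 07 72 5e 68 07) = 8f; tag = H(6b 38 69 39 36 2e 6d 8f) = a5

3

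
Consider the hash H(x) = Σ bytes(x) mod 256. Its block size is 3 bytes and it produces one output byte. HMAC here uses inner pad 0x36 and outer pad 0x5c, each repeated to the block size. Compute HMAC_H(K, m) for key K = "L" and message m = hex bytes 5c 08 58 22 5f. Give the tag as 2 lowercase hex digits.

eb

Key "L" = 4c is 1 byte ≤ B = 3; zero-pad to 3 bytes: K' = 4c 00 00.
K' ⊕ ipad = 7a 36 36.  K' ⊕ opad = 10 5c 5c.
Inner input = (K'⊕ipad) ∥ m = 7a 36 36 ∥ 5c 08 58 22 5f.
Inner hash: sum = 122+54+54+92+8+88+34+95 = 547; mod 256 = 35 → 23.
Outer input = (K'⊕opad) ∥ inner = 10 5c 5c ∥ 23.
Outer hash (tag): sum = 16+92+92+35 = 235 → eb.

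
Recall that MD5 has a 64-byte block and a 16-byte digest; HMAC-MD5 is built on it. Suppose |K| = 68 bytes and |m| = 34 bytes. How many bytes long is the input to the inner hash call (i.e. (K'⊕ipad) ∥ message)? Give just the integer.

Key is 68 > 64 bytes, so it is hashed to 16 bytes then zero-padded to 64: |K'| = 64.
Inner input = (K'⊕ipad) ∥ m → 64 + 34 = 98 bytes.

98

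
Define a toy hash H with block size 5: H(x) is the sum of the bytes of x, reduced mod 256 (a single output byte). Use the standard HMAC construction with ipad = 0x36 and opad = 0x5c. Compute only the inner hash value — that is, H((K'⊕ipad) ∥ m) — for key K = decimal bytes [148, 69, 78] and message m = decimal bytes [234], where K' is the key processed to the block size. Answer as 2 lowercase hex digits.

e3

Key decimal bytes [148, 69, 78] = 94 45 4e is 3 bytes ≤ B = 5; zero-pad to 5 bytes: K' = 94 45 4e 00 00.
K' ⊕ ipad = a2 73 78 36 36.
Inner input = a2 73 78 36 36 ∥ ea.
Inner hash: sum = 162+115+120+54+54+234 = 739; mod 256 = 227 → e3.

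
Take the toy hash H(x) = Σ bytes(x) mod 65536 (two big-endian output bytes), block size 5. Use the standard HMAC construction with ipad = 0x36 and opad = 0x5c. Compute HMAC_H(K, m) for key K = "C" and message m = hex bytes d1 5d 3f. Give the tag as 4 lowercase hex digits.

024b

Key "C" = 43 is 1 byte ≤ B = 5; zero-pad to 5 bytes: K' = 43 00 00 00 00.
K' ⊕ ipad = 75 36 36 36 36.  K' ⊕ opad = 1f 5c 5c 5c 5c.
Inner input = (K'⊕ipad) ∥ m = 75 36 36 36 36 ∥ d1 5d 3f.
Inner hash: sum = 117+54+54+54+54+209+93+63 = 698 → 02 ba.
Outer input = (K'⊕opad) ∥ inner = 1f 5c 5c 5c 5c ∥ 02 ba.
Outer hash (tag): sum = 31+92+92+92+92+2+186 = 587 → 02 4b.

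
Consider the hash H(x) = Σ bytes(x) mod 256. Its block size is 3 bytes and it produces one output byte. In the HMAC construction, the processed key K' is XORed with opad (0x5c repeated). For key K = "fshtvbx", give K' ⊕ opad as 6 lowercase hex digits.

Key "fshtvbx" = 66 73 68 74 76 62 78 is 7 bytes > B = 3, so hash it first: H(key) = 05, then zero-pad to 3 bytes: K' = 05 00 00.
XOR each byte with 0x5c: 05⊕5c=59, 00⊕5c=5c, 00⊕5c=5c.

595c5c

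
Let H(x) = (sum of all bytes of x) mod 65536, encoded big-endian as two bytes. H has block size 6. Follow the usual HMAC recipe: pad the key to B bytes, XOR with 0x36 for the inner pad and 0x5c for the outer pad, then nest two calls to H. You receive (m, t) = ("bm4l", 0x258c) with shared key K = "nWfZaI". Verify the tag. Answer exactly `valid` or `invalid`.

invalid

Key "nWfZaI" = 6e 57 66 5a 61 49 is exactly B = 6 bytes: K' = 6e 57 66 5a 61 49.
K' ⊕ ipad = 58 61 50 6c 57 7f; K' ⊕ opad = 32 0b 3a 06 3d 15.
Inner hash: sum = 88+97+80+108+87+127+98+109+52+108 = 954 → 03 ba.
Outer hash (recomputed tag): sum = 50+11+58+6+61+21+3+186 = 396 → 01 8c.
Recomputed tag = 018c; claimed = 258c → mismatch.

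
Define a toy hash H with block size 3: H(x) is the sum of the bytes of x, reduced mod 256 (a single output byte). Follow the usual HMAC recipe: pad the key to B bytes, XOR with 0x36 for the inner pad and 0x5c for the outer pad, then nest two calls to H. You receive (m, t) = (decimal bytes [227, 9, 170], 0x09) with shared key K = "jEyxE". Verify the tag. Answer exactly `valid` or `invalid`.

Key "jEyxE" = 6a 45 79 78 45 is 5 bytes > B = 3, so hash it first: H(key) = e5, then zero-pad to 3 bytes: K' = e5 00 00.
K' ⊕ ipad = d3 36 36; K' ⊕ opad = b9 5c 5c.
Inner hash: sum = 211+54+54+227+9+170 = 725; mod 256 = 213 → d5.
Outer hash (recomputed tag): sum = 185+92+92+213 = 582; mod 256 = 70 → 46.
Recomputed tag = 46; claimed = 09 → mismatch.

invalid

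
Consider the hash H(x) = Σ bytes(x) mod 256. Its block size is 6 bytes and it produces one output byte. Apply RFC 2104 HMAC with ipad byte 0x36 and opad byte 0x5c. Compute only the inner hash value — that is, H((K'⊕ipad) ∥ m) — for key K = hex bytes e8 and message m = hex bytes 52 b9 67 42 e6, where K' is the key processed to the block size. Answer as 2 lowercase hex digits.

86

Key hex bytes e8 is 1 byte ≤ B = 6; zero-pad to 6 bytes: K' = e8 00 00 00 00 00.
K' ⊕ ipad = de 36 36 36 36 36.
Inner input = de 36 36 36 36 36 ∥ 52 b9 67 42 e6.
Inner hash: sum = 222+54+54+54+54+54+82+185+103+66+230 = 1158; mod 256 = 134 → 86.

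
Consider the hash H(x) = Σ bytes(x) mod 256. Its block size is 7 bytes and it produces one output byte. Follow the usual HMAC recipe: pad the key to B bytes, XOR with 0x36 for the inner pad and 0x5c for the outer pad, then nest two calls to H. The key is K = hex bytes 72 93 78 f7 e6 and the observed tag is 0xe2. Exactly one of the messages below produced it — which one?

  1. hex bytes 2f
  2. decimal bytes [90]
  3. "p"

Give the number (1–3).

Key hex bytes 72 93 78 f7 e6 is 5 bytes ≤ B = 7; zero-pad to 7 bytes: K' = 72 93 78 f7 e6 00 00.
K' ⊕ ipad = 44 a5 4e c1 d0 36 36; K' ⊕ opad = 2e cf 24 ab ba 5c 5c.
m1: inner = H(44 a5 4e c1 d0 36 36 2f) = 63; tag = H(2e cf 24 ab ba 5c 5c 63) = a1
m2: inner = H(44 a5 4e c1 d0 36 36 5a) = 8e; tag = H(2e cf 24 ab ba 5c 5c 8e) = cc
m3: inner = H(44 a5 4e c1 d0 36 36 70) = a4; tag = H(2e cf 24 ab ba 5c 5c a4) = e2 ← matches

3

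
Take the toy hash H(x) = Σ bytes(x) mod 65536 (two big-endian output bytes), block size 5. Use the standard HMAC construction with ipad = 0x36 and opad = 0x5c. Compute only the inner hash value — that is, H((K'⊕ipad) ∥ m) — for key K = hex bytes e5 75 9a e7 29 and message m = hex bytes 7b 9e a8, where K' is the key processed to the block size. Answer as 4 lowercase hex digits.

Key hex bytes e5 75 9a e7 29 is exactly B = 5 bytes: K' = e5 75 9a e7 29.
K' ⊕ ipad = d3 43 ac d1 1f.
Inner input = d3 43 ac d1 1f ∥ 7b 9e a8.
Inner hash: sum = 211+67+172+209+31+123+158+168 = 1139 → 04 73.

0473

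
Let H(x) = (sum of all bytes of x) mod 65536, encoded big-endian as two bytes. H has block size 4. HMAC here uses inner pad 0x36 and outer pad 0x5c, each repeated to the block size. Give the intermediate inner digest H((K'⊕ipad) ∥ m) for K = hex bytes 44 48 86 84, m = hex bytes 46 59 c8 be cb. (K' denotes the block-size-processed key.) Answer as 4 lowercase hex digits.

Key hex bytes 44 48 86 84 is exactly B = 4 bytes: K' = 44 48 86 84.
K' ⊕ ipad = 72 7e b0 b2.
Inner input = 72 7e b0 b2 ∥ 46 59 c8 be cb.
Inner hash: sum = 114+126+176+178+70+89+200+190+203 = 1346 → 05 42.

0542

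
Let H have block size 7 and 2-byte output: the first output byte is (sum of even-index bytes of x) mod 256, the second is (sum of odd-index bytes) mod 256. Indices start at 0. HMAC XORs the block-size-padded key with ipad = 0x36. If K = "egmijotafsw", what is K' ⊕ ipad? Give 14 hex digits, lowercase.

Key "egmijotafsw" = 65 67 6d 69 6a 6f 74 61 66 73 77 is 11 bytes > B = 7, so hash it first: H(key) = 8d 13, then zero-pad to 7 bytes: K' = 8d 13 00 00 00 00 00.
XOR each byte with 0x36: 8d⊕36=bb, 13⊕36=25, 00⊕36=36, 00⊕36=36, 00⊕36=36, 00⊕36=36, 00⊕36=36.

bb253636363636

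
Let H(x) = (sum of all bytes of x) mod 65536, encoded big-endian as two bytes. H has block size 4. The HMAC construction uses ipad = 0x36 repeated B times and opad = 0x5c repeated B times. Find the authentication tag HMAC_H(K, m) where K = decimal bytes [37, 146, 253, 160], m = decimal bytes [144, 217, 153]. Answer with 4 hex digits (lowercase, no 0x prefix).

Key decimal bytes [37, 146, 253, 160] = 25 92 fd a0 is exactly B = 4 bytes: K' = 25 92 fd a0.
K' ⊕ ipad = 13 a4 cb 96.  K' ⊕ opad = 79 ce a1 fc.
Inner input = (K'⊕ipad) ∥ m = 13 a4 cb 96 ∥ 90 d9 99.
Inner hash: sum = 19+164+203+150+144+217+153 = 1050 → 04 1a.
Outer input = (K'⊕opad) ∥ inner = 79 ce a1 fc ∥ 04 1a.
Outer hash (tag): sum = 121+206+161+252+4+26 = 770 → 03 02.

0302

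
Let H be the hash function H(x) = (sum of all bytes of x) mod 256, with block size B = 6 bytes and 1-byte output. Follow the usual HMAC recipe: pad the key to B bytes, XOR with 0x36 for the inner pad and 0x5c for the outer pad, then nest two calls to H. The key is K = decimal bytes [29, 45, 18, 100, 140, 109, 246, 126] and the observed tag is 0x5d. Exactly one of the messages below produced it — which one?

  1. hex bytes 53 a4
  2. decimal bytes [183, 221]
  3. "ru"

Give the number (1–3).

Key decimal bytes [29, 45, 18, 100, 140, 109, 246, 126] = 1d 2d 12 64 8c 6d f6 7e is 8 bytes > B = 6, so hash it first: H(key) = 2d, then zero-pad to 6 bytes: K' = 2d 00 00 00 00 00.
K' ⊕ ipad = 1b 36 36 36 36 36; K' ⊕ opad = 71 5c 5c 5c 5c 5c.
m1: inner = H(1b 36 36 36 36 36 53 a4) = 20; tag = H(71 5c 5c 5c 5c 5c 20) = 5d ← matches
m2: inner = H(1b 36 36 36 36 36 b7 dd) = bd; tag = H(71 5c 5c 5c 5c 5c bd) = fa
m3: inner = H(1b 36 36 36 36 36 72 75) = 10; tag = H(71 5c 5c 5c 5c 5c 10) = 4d

1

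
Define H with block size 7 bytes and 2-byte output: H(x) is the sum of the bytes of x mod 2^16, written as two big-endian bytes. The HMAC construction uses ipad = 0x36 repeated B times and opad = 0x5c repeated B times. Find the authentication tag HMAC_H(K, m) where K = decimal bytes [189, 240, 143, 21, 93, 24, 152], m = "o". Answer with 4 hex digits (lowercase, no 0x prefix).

0498

Key decimal bytes [189, 240, 143, 21, 93, 24, 152] = bd f0 8f 15 5d 18 98 is exactly B = 7 bytes: K' = bd f0 8f 15 5d 18 98.
K' ⊕ ipad = 8b c6 b9 23 6b 2e ae.  K' ⊕ opad = e1 ac d3 49 01 44 c4.
Inner input = (K'⊕ipad) ∥ m = 8b c6 b9 23 6b 2e ae ∥ 6f.
Inner hash: sum = 139+198+185+35+107+46+174+111 = 995 → 03 e3.
Outer input = (K'⊕opad) ∥ inner = e1 ac d3 49 01 44 c4 ∥ 03 e3.
Outer hash (tag): sum = 225+172+211+73+1+68+196+3+227 = 1176 → 04 98.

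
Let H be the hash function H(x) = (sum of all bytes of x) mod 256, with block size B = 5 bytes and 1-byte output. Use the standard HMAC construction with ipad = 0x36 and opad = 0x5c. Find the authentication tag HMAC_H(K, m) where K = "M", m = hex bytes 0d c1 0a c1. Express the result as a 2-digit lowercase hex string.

Key "M" = 4d is 1 byte ≤ B = 5; zero-pad to 5 bytes: K' = 4d 00 00 00 00.
K' ⊕ ipad = 7b 36 36 36 36.  K' ⊕ opad = 11 5c 5c 5c 5c.
Inner input = (K'⊕ipad) ∥ m = 7b 36 36 36 36 ∥ 0d c1 0a c1.
Inner hash: sum = 123+54+54+54+54+13+193+10+193 = 748; mod 256 = 236 → ec.
Outer input = (K'⊕opad) ∥ inner = 11 5c 5c 5c 5c ∥ ec.
Outer hash (tag): sum = 17+92+92+92+92+236 = 621; mod 256 = 109 → 6d.

6d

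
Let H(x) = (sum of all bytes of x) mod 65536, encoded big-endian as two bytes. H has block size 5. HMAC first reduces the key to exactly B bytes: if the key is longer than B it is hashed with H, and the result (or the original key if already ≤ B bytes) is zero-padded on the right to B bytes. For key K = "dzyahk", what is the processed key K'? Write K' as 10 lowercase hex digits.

028b000000

|K| = 6 > B = 5, so first hash the key.
H(K): sum = 100+122+121+97+104+107 = 651 → 02 8b.
Zero-pad H(K) = 02 8b to 5 bytes: K' = 02 8b 00 00 00.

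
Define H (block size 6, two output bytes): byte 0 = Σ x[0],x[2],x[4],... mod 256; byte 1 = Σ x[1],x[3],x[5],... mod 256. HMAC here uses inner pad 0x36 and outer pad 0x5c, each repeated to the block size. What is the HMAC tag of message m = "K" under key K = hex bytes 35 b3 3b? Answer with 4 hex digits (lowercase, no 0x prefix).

Key hex bytes 35 b3 3b is 3 bytes ≤ B = 6; zero-pad to 6 bytes: K' = 35 b3 3b 00 00 00.
K' ⊕ ipad = 03 85 0d 36 36 36.  K' ⊕ opad = 69 ef 67 5c 5c 5c.
Inner input = (K'⊕ipad) ∥ m = 03 85 0d 36 36 36 ∥ 4b.
Inner hash: even-index sum = 145 mod 256 = 145; odd-index sum = 241 mod 256 = 241 → 91 f1.
Outer input = (K'⊕opad) ∥ inner = 69 ef 67 5c 5c 5c ∥ 91 f1.
Outer hash (tag): even-index sum = 445 mod 256 = 189; odd-index sum = 664 mod 256 = 152 → bd 98.

bd98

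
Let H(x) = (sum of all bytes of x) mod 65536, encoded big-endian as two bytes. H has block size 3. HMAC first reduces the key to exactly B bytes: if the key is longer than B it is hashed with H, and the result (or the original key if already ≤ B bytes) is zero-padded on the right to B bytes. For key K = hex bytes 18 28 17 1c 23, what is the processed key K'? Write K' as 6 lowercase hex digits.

|K| = 5 > B = 3, so first hash the key.
H(K): sum = 24+40+23+28+35 = 150 → 00 96.
Zero-pad H(K) = 00 96 to 3 bytes: K' = 00 96 00.

009600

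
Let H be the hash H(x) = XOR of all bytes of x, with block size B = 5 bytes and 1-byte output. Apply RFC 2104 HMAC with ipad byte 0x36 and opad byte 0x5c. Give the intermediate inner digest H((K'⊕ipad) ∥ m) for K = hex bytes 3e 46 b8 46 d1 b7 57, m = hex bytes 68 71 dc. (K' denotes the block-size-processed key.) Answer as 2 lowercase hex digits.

Key hex bytes 3e 46 b8 46 d1 b7 57 is 7 bytes > B = 5, so hash it first: H(key) = b7, then zero-pad to 5 bytes: K' = b7 00 00 00 00.
K' ⊕ ipad = 81 36 36 36 36.
Inner input = 81 36 36 36 36 ∥ 68 71 dc.
Inner hash: XOR 81⊕36⊕36⊕36⊕36⊕68⊕71⊕dc = 44.

44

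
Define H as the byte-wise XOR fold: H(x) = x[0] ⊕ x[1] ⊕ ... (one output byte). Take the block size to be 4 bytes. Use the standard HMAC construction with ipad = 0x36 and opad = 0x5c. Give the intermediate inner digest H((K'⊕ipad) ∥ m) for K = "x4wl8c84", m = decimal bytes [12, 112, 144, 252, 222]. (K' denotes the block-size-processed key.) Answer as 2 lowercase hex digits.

ce

Key "x4wl8c84" = 78 34 77 6c 38 63 38 34 is 8 bytes > B = 4, so hash it first: H(key) = 00, then zero-pad to 4 bytes: K' = 00 00 00 00.
K' ⊕ ipad = 36 36 36 36.
Inner input = 36 36 36 36 ∥ 0c 70 90 fc de.
Inner hash: XOR 36⊕36⊕36⊕36⊕0c⊕70⊕90⊕fc⊕de = ce.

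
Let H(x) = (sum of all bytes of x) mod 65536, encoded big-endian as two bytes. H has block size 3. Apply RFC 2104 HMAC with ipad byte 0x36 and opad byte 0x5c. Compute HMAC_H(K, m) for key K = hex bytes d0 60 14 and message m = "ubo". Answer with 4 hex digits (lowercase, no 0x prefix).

Key hex bytes d0 60 14 is exactly B = 3 bytes: K' = d0 60 14.
K' ⊕ ipad = e6 56 22.  K' ⊕ opad = 8c 3c 48.
Inner input = (K'⊕ipad) ∥ m = e6 56 22 ∥ 75 62 6f.
Inner hash: sum = 230+86+34+117+98+111 = 676 → 02 a4.
Outer input = (K'⊕opad) ∥ inner = 8c 3c 48 ∥ 02 a4.
Outer hash (tag): sum = 140+60+72+2+164 = 438 → 01 b6.

01b6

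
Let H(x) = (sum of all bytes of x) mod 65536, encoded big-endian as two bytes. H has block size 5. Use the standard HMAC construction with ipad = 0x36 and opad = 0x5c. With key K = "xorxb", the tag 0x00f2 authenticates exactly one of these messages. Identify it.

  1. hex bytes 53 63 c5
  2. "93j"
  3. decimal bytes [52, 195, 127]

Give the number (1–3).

Key "xorxb" = 78 6f 72 78 62 is exactly B = 5 bytes: K' = 78 6f 72 78 62.
K' ⊕ ipad = 4e 59 44 4e 54; K' ⊕ opad = 24 33 2e 24 3e.
m1: inner = H(4e 59 44 4e 54 53 63 c5) = 03 08; tag = H(24 33 2e 24 3e 03 08) = 00f2 ← matches
m2: inner = H(4e 59 44 4e 54 39 33 6a) = 02 63; tag = H(24 33 2e 24 3e 02 63) = 014c
m3: inner = H(4e 59 44 4e 54 34 c3 7f) = 03 03; tag = H(24 33 2e 24 3e 03 03) = 00ed

1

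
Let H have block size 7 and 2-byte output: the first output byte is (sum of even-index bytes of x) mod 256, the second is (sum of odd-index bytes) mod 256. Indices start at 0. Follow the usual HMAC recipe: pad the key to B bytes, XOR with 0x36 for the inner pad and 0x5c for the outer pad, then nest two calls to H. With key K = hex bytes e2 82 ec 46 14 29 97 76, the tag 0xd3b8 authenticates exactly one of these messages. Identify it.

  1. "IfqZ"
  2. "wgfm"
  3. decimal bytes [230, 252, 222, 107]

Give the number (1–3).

2

Key hex bytes e2 82 ec 46 14 29 97 76 is 8 bytes > B = 7, so hash it first: H(key) = 79 67, then zero-pad to 7 bytes: K' = 79 67 00 00 00 00 00.
K' ⊕ ipad = 4f 51 36 36 36 36 36; K' ⊕ opad = 25 3b 5c 5c 5c 5c 5c.
m1: inner = H(4f 51 36 36 36 36 36 49 66 71 5a) = b1 77; tag = H(25 3b 5c 5c 5c 5c 5c b1 77) = b0a4
m2: inner = H(4f 51 36 36 36 36 36 77 67 66 6d) = c5 9a; tag = H(25 3b 5c 5c 5c 5c 5c c5 9a) = d3b8 ← matches
m3: inner = H(4f 51 36 36 36 36 36 e6 fc de 6b) = 58 81; tag = H(25 3b 5c 5c 5c 5c 5c 58 81) = ba4b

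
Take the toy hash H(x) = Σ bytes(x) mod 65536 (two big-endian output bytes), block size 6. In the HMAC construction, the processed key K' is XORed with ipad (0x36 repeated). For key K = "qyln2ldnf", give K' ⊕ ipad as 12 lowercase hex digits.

Key "qyln2ldnf" = 71 79 6c 6e 32 6c 64 6e 66 is 9 bytes > B = 6, so hash it first: H(key) = 03 9a, then zero-pad to 6 bytes: K' = 03 9a 00 00 00 00.
XOR each byte with 0x36: 03⊕36=35, 9a⊕36=ac, 00⊕36=36, 00⊕36=36, 00⊕36=36, 00⊕36=36.

35ac36363636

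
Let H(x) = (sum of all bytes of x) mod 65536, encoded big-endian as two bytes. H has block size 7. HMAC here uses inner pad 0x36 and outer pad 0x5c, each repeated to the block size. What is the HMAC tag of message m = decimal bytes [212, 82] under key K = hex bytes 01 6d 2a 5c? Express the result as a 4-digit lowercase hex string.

Key hex bytes 01 6d 2a 5c is 4 bytes ≤ B = 7; zero-pad to 7 bytes: K' = 01 6d 2a 5c 00 00 00.
K' ⊕ ipad = 37 5b 1c 6a 36 36 36.  K' ⊕ opad = 5d 31 76 00 5c 5c 5c.
Inner input = (K'⊕ipad) ∥ m = 37 5b 1c 6a 36 36 36 ∥ d4 52.
Inner hash: sum = 55+91+28+106+54+54+54+212+82 = 736 → 02 e0.
Outer input = (K'⊕opad) ∥ inner = 5d 31 76 00 5c 5c 5c ∥ 02 e0.
Outer hash (tag): sum = 93+49+118+0+92+92+92+2+224 = 762 → 02 fa.

02fa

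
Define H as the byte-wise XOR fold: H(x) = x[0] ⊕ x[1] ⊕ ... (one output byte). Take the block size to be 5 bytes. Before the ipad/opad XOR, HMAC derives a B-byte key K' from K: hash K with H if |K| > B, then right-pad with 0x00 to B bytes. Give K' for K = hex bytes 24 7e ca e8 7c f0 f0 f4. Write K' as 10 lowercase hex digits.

f000000000

|K| = 8 > B = 5, so first hash the key.
H(K): XOR 24⊕7e⊕ca⊕e8⊕7c⊕f0⊕f0⊕f4 = f0.
Zero-pad H(K) = f0 to 5 bytes: K' = f0 00 00 00 00.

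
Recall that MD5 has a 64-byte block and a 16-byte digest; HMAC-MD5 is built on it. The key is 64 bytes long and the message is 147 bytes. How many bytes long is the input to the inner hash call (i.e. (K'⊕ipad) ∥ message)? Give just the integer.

211

Key is 64 ≤ 64 bytes, zero-padded: |K'| = 64.
Inner input = (K'⊕ipad) ∥ m → 64 + 147 = 211 bytes.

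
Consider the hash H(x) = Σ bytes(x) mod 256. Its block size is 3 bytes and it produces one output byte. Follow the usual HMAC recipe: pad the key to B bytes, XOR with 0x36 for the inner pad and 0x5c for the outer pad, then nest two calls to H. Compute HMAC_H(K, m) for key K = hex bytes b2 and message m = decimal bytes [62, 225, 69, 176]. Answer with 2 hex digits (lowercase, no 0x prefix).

aa

Key hex bytes b2 is 1 byte ≤ B = 3; zero-pad to 3 bytes: K' = b2 00 00.
K' ⊕ ipad = 84 36 36.  K' ⊕ opad = ee 5c 5c.
Inner input = (K'⊕ipad) ∥ m = 84 36 36 ∥ 3e e1 45 b0.
Inner hash: sum = 132+54+54+62+225+69+176 = 772; mod 256 = 4 → 04.
Outer input = (K'⊕opad) ∥ inner = ee 5c 5c ∥ 04.
Outer hash (tag): sum = 238+92+92+4 = 426; mod 256 = 170 → aa.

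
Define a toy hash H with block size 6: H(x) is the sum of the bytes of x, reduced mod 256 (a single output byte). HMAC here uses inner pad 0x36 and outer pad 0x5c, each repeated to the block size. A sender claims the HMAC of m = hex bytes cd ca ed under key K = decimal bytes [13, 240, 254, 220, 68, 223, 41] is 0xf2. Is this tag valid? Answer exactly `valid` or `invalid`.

Key decimal bytes [13, 240, 254, 220, 68, 223, 41] = 0d f0 fe dc 44 df 29 is 7 bytes > B = 6, so hash it first: H(key) = 23, then zero-pad to 6 bytes: K' = 23 00 00 00 00 00.
K' ⊕ ipad = 15 36 36 36 36 36; K' ⊕ opad = 7f 5c 5c 5c 5c 5c.
Inner hash: sum = 21+54+54+54+54+54+205+202+237 = 935; mod 256 = 167 → a7.
Outer hash (recomputed tag): sum = 127+92+92+92+92+92+167 = 754; mod 256 = 242 → f2.
Recomputed tag = f2; claimed = f2 → match.

valid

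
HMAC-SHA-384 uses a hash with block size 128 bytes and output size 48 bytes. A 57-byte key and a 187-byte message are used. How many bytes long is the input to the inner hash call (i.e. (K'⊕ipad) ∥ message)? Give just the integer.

315

Key is 57 ≤ 128 bytes, zero-padded: |K'| = 128.
Inner input = (K'⊕ipad) ∥ m → 128 + 187 = 315 bytes.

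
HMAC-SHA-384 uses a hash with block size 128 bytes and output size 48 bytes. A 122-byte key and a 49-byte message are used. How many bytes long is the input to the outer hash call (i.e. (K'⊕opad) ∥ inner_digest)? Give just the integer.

Key is 122 ≤ 128 bytes, zero-padded: |K'| = 128.
Outer input = (K'⊕opad) ∥ H(inner) → 128 + 48 = 176 bytes.

176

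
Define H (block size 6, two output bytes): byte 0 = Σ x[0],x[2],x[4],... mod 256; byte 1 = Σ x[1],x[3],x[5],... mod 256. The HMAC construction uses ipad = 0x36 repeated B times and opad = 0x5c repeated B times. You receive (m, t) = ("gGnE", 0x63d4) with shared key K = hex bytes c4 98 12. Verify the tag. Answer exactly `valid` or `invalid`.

invalid

Key hex bytes c4 98 12 is 3 bytes ≤ B = 6; zero-pad to 6 bytes: K' = c4 98 12 00 00 00.
K' ⊕ ipad = f2 ae 24 36 36 36; K' ⊕ opad = 98 c4 4e 5c 5c 5c.
Inner hash: even-index sum = 545 mod 256 = 33; odd-index sum = 422 mod 256 = 166 → 21 a6.
Outer hash (recomputed tag): even-index sum = 355 mod 256 = 99; odd-index sum = 546 mod 256 = 34 → 63 22.
Recomputed tag = 6322; claimed = 63d4 → mismatch.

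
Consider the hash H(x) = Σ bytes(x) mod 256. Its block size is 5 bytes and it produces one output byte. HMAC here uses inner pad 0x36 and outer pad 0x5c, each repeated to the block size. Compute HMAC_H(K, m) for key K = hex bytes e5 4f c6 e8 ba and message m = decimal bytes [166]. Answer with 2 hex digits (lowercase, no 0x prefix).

Key hex bytes e5 4f c6 e8 ba is exactly B = 5 bytes: K' = e5 4f c6 e8 ba.
K' ⊕ ipad = d3 79 f0 de 8c.  K' ⊕ opad = b9 13 9a b4 e6.
Inner input = (K'⊕ipad) ∥ m = d3 79 f0 de 8c ∥ a6.
Inner hash: sum = 211+121+240+222+140+166 = 1100; mod 256 = 76 → 4c.
Outer input = (K'⊕opad) ∥ inner = b9 13 9a b4 e6 ∥ 4c.
Outer hash (tag): sum = 185+19+154+180+230+76 = 844; mod 256 = 76 → 4c.

4c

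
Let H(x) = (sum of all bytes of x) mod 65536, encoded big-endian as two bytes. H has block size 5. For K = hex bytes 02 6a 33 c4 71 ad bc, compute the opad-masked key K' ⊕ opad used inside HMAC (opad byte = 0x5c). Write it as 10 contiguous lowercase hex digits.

5f615c5c5c

Key hex bytes 02 6a 33 c4 71 ad bc is 7 bytes > B = 5, so hash it first: H(key) = 03 3d, then zero-pad to 5 bytes: K' = 03 3d 00 00 00.
XOR each byte with 0x5c: 03⊕5c=5f, 3d⊕5c=61, 00⊕5c=5c, 00⊕5c=5c, 00⊕5c=5c.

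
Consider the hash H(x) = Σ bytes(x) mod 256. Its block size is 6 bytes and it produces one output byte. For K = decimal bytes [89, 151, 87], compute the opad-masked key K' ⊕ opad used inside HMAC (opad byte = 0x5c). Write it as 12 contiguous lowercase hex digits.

05cb0b5c5c5c

Key decimal bytes [89, 151, 87] = 59 97 57 is 3 bytes ≤ B = 6; zero-pad to 6 bytes: K' = 59 97 57 00 00 00.
XOR each byte with 0x5c: 59⊕5c=05, 97⊕5c=cb, 57⊕5c=0b, 00⊕5c=5c, 00⊕5c=5c, 00⊕5c=5c.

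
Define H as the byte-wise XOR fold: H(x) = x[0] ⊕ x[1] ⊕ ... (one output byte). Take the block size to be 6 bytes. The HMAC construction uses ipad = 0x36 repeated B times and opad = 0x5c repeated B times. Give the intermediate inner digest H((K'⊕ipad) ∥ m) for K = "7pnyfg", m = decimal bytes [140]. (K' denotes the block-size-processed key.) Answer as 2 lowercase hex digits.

dd

Key "7pnyfg" = 37 70 6e 79 66 67 is exactly B = 6 bytes: K' = 37 70 6e 79 66 67.
K' ⊕ ipad = 01 46 58 4f 50 51.
Inner input = 01 46 58 4f 50 51 ∥ 8c.
Inner hash: XOR 01⊕46⊕58⊕4f⊕50⊕51⊕8c = dd.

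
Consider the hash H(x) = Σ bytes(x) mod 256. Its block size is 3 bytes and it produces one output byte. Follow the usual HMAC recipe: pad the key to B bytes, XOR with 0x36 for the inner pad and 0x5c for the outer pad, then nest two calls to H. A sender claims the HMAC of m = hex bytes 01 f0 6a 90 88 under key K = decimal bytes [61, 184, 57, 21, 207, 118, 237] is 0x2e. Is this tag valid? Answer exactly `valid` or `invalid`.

invalid

Key decimal bytes [61, 184, 57, 21, 207, 118, 237] = 3d b8 39 15 cf 76 ed is 7 bytes > B = 3, so hash it first: H(key) = 75, then zero-pad to 3 bytes: K' = 75 00 00.
K' ⊕ ipad = 43 36 36; K' ⊕ opad = 29 5c 5c.
Inner hash: sum = 67+54+54+1+240+106+144+136 = 802; mod 256 = 34 → 22.
Outer hash (recomputed tag): sum = 41+92+92+34 = 259; mod 256 = 3 → 03.
Recomputed tag = 03; claimed = 2e → mismatch.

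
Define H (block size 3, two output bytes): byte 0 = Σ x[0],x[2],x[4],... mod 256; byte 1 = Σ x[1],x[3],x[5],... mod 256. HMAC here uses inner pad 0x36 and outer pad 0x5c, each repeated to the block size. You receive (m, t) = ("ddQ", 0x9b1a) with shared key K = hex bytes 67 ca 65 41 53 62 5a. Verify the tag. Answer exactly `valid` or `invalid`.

invalid

Key hex bytes 67 ca 65 41 53 62 5a is 7 bytes > B = 3, so hash it first: H(key) = 79 6d, then zero-pad to 3 bytes: K' = 79 6d 00.
K' ⊕ ipad = 4f 5b 36; K' ⊕ opad = 25 31 5c.
Inner hash: even-index sum = 233 mod 256 = 233; odd-index sum = 272 mod 256 = 16 → e9 10.
Outer hash (recomputed tag): even-index sum = 145 mod 256 = 145; odd-index sum = 282 mod 256 = 26 → 91 1a.
Recomputed tag = 911a; claimed = 9b1a → mismatch.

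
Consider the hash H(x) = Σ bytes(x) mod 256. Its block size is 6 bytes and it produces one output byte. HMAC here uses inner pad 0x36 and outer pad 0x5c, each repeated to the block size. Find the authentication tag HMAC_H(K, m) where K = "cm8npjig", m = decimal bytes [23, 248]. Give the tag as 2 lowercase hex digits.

7b

Key "cm8npjig" = 63 6d 38 6e 70 6a 69 67 is 8 bytes > B = 6, so hash it first: H(key) = 20, then zero-pad to 6 bytes: K' = 20 00 00 00 00 00.
K' ⊕ ipad = 16 36 36 36 36 36.  K' ⊕ opad = 7c 5c 5c 5c 5c 5c.
Inner input = (K'⊕ipad) ∥ m = 16 36 36 36 36 36 ∥ 17 f8.
Inner hash: sum = 22+54+54+54+54+54+23+248 = 563; mod 256 = 51 → 33.
Outer input = (K'⊕opad) ∥ inner = 7c 5c 5c 5c 5c 5c ∥ 33.
Outer hash (tag): sum = 124+92+92+92+92+92+51 = 635; mod 256 = 123 → 7b.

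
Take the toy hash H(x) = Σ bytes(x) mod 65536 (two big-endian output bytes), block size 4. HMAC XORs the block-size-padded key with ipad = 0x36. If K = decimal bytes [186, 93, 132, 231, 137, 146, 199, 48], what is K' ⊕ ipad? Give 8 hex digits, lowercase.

32a23636

Key decimal bytes [186, 93, 132, 231, 137, 146, 199, 48] = ba 5d 84 e7 89 92 c7 30 is 8 bytes > B = 4, so hash it first: H(key) = 04 94, then zero-pad to 4 bytes: K' = 04 94 00 00.
XOR each byte with 0x36: 04⊕36=32, 94⊕36=a2, 00⊕36=36, 00⊕36=36.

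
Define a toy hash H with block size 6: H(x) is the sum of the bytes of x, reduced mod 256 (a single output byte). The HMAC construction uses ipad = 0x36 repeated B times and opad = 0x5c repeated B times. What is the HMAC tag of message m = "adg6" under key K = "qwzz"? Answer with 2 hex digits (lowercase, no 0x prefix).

4a

Key "qwzz" = 71 77 7a 7a is 4 bytes ≤ B = 6; zero-pad to 6 bytes: K' = 71 77 7a 7a 00 00.
K' ⊕ ipad = 47 41 4c 4c 36 36.  K' ⊕ opad = 2d 2b 26 26 5c 5c.
Inner input = (K'⊕ipad) ∥ m = 47 41 4c 4c 36 36 ∥ 61 64 67 36.
Inner hash: sum = 71+65+76+76+54+54+97+100+103+54 = 750; mod 256 = 238 → ee.
Outer input = (K'⊕opad) ∥ inner = 2d 2b 26 26 5c 5c ∥ ee.
Outer hash (tag): sum = 45+43+38+38+92+92+238 = 586; mod 256 = 74 → 4a.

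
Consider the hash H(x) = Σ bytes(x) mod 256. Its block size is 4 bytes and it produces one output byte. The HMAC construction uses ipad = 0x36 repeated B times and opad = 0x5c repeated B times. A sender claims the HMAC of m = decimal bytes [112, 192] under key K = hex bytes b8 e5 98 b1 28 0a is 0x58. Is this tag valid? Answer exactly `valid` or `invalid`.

valid

Key hex bytes b8 e5 98 b1 28 0a is 6 bytes > B = 4, so hash it first: H(key) = 18, then zero-pad to 4 bytes: K' = 18 00 00 00.
K' ⊕ ipad = 2e 36 36 36; K' ⊕ opad = 44 5c 5c 5c.
Inner hash: sum = 46+54+54+54+112+192 = 512; mod 256 = 0 → 00.
Outer hash (recomputed tag): sum = 68+92+92+92+0 = 344; mod 256 = 88 → 58.
Recomputed tag = 58; claimed = 58 → match.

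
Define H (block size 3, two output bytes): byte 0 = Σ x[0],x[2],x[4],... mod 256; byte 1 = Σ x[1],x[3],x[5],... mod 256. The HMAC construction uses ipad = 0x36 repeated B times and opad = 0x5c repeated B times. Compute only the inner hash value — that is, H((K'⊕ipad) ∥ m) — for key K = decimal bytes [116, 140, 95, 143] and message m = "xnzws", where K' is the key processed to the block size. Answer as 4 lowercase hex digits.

0092

Key decimal bytes [116, 140, 95, 143] = 74 8c 5f 8f is 4 bytes > B = 3, so hash it first: H(key) = d3 1b, then zero-pad to 3 bytes: K' = d3 1b 00.
K' ⊕ ipad = e5 2d 36.
Inner input = e5 2d 36 ∥ 78 6e 7a 77 73.
Inner hash: even-index sum = 512 mod 256 = 0; odd-index sum = 402 mod 256 = 146 → 00 92.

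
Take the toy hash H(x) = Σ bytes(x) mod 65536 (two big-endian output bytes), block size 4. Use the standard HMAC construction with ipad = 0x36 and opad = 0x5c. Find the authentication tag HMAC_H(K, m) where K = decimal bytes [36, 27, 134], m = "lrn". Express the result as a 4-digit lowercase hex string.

0268

Key decimal bytes [36, 27, 134] = 24 1b 86 is 3 bytes ≤ B = 4; zero-pad to 4 bytes: K' = 24 1b 86 00.
K' ⊕ ipad = 12 2d b0 36.  K' ⊕ opad = 78 47 da 5c.
Inner input = (K'⊕ipad) ∥ m = 12 2d b0 36 ∥ 6c 72 6e.
Inner hash: sum = 18+45+176+54+108+114+110 = 625 → 02 71.
Outer input = (K'⊕opad) ∥ inner = 78 47 da 5c ∥ 02 71.
Outer hash (tag): sum = 120+71+218+92+2+113 = 616 → 02 68.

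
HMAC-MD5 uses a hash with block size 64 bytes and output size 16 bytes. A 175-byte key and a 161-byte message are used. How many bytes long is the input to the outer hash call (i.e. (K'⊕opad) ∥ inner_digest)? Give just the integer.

Key is 175 > 64 bytes, so it is hashed to 16 bytes then zero-padded to 64: |K'| = 64.
Outer input = (K'⊕opad) ∥ H(inner) → 64 + 16 = 80 bytes.

80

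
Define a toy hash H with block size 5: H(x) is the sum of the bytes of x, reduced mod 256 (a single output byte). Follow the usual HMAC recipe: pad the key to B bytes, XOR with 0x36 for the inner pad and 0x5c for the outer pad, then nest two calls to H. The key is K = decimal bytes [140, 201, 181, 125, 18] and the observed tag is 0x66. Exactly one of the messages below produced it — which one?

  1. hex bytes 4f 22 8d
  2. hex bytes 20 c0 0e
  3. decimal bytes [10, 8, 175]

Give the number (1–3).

Key decimal bytes [140, 201, 181, 125, 18] = 8c c9 b5 7d 12 is exactly B = 5 bytes: K' = 8c c9 b5 7d 12.
K' ⊕ ipad = ba ff 83 4b 24; K' ⊕ opad = d0 95 e9 21 4e.
m1: inner = H(ba ff 83 4b 24 4f 22 8d) = a9; tag = H(d0 95 e9 21 4e a9) = 66 ← matches
m2: inner = H(ba ff 83 4b 24 20 c0 0e) = 99; tag = H(d0 95 e9 21 4e 99) = 56
m3: inner = H(ba ff 83 4b 24 0a 08 af) = 6c; tag = H(d0 95 e9 21 4e 6c) = 29

1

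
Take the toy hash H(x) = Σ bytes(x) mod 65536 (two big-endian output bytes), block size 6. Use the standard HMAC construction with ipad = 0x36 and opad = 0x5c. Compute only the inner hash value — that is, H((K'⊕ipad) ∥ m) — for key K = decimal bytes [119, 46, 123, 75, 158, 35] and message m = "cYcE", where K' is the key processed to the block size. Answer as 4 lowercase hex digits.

0344

Key decimal bytes [119, 46, 123, 75, 158, 35] = 77 2e 7b 4b 9e 23 is exactly B = 6 bytes: K' = 77 2e 7b 4b 9e 23.
K' ⊕ ipad = 41 18 4d 7d a8 15.
Inner input = 41 18 4d 7d a8 15 ∥ 63 59 63 45.
Inner hash: sum = 65+24+77+125+168+21+99+89+99+69 = 836 → 03 44.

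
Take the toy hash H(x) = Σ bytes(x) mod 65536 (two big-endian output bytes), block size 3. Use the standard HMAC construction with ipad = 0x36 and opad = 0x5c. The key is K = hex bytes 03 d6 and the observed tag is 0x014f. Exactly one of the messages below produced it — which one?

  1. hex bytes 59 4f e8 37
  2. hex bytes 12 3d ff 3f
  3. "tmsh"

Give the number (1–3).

Key hex bytes 03 d6 is 2 bytes ≤ B = 3; zero-pad to 3 bytes: K' = 03 d6 00.
K' ⊕ ipad = 35 e0 36; K' ⊕ opad = 5f 8a 5c.
m1: inner = H(35 e0 36 59 4f e8 37) = 03 12; tag = H(5f 8a 5c 03 12) = 015a
m2: inner = H(35 e0 36 12 3d ff 3f) = 02 d8; tag = H(5f 8a 5c 02 d8) = 021f
m3: inner = H(35 e0 36 74 6d 73 68) = 03 07; tag = H(5f 8a 5c 03 07) = 014f ← matches

3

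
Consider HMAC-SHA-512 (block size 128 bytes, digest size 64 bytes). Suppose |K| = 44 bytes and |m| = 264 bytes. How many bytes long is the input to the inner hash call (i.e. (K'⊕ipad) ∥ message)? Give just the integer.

392

Key is 44 ≤ 128 bytes, zero-padded: |K'| = 128.
Inner input = (K'⊕ipad) ∥ m → 128 + 264 = 392 bytes.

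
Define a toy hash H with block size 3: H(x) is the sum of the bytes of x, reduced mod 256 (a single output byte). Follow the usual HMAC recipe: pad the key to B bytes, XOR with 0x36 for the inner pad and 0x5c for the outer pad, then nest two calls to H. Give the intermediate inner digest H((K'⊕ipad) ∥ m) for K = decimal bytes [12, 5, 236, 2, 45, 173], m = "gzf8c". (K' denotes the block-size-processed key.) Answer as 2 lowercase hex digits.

3d

Key decimal bytes [12, 5, 236, 2, 45, 173] = 0c 05 ec 02 2d ad is 6 bytes > B = 3, so hash it first: H(key) = d9, then zero-pad to 3 bytes: K' = d9 00 00.
K' ⊕ ipad = ef 36 36.
Inner input = ef 36 36 ∥ 67 7a 66 38 63.
Inner hash: sum = 239+54+54+103+122+102+56+99 = 829; mod 256 = 61 → 3d.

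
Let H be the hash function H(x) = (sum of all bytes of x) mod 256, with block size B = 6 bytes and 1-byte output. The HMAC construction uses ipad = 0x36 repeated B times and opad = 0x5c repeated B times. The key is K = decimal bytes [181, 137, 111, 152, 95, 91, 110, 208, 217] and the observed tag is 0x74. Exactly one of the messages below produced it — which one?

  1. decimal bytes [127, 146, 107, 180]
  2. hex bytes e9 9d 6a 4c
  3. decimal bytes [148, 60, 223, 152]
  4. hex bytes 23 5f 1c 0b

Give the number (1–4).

Key decimal bytes [181, 137, 111, 152, 95, 91, 110, 208, 217] = b5 89 6f 98 5f 5b 6e d0 d9 is 9 bytes > B = 6, so hash it first: H(key) = 16, then zero-pad to 6 bytes: K' = 16 00 00 00 00 00.
K' ⊕ ipad = 20 36 36 36 36 36; K' ⊕ opad = 4a 5c 5c 5c 5c 5c.
m1: inner = H(20 36 36 36 36 36 7f 92 6b b4) = 5e; tag = H(4a 5c 5c 5c 5c 5c 5e) = 74 ← matches
m2: inner = H(20 36 36 36 36 36 e9 9d 6a 4c) = 6a; tag = H(4a 5c 5c 5c 5c 5c 6a) = 80
m3: inner = H(20 36 36 36 36 36 94 3c df 98) = 75; tag = H(4a 5c 5c 5c 5c 5c 75) = 8b
m4: inner = H(20 36 36 36 36 36 23 5f 1c 0b) = d7; tag = H(4a 5c 5c 5c 5c 5c d7) = ed

1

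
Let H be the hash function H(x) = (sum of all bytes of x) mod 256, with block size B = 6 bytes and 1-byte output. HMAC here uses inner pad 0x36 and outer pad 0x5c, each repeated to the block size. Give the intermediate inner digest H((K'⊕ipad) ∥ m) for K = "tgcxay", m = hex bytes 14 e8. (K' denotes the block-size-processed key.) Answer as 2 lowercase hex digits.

Key "tgcxay" = 74 67 63 78 61 79 is exactly B = 6 bytes: K' = 74 67 63 78 61 79.
K' ⊕ ipad = 42 51 55 4e 57 4f.
Inner input = 42 51 55 4e 57 4f ∥ 14 e8.
Inner hash: sum = 66+81+85+78+87+79+20+232 = 728; mod 256 = 216 → d8.

d8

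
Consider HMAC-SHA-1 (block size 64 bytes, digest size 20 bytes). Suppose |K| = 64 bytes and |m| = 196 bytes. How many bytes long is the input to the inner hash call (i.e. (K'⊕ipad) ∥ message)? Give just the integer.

Key is 64 ≤ 64 bytes, zero-padded: |K'| = 64.
Inner input = (K'⊕ipad) ∥ m → 64 + 196 = 260 bytes.

260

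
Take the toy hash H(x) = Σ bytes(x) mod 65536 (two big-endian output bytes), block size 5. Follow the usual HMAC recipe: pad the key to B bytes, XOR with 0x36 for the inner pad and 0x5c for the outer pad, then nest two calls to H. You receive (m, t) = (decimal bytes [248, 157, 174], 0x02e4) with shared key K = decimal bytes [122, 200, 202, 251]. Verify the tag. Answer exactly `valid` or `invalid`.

Key decimal bytes [122, 200, 202, 251] = 7a c8 ca fb is 4 bytes ≤ B = 5; zero-pad to 5 bytes: K' = 7a c8 ca fb 00.
K' ⊕ ipad = 4c fe fc cd 36; K' ⊕ opad = 26 94 96 a7 5c.
Inner hash: sum = 76+254+252+205+54+248+157+174 = 1420 → 05 8c.
Outer hash (recomputed tag): sum = 38+148+150+167+92+5+140 = 740 → 02 e4.
Recomputed tag = 02e4; claimed = 02e4 → match.

valid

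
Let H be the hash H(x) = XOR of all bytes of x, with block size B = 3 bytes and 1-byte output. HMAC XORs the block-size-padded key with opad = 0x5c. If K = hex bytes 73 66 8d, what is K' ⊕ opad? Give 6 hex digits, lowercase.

Key hex bytes 73 66 8d is exactly B = 3 bytes: K' = 73 66 8d.
XOR each byte with 0x5c: 73⊕5c=2f, 66⊕5c=3a, 8d⊕5c=d1.

2f3ad1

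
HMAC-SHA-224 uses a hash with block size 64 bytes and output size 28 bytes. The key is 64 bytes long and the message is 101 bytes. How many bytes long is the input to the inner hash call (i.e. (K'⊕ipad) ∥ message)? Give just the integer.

Key is 64 ≤ 64 bytes, zero-padded: |K'| = 64.
Inner input = (K'⊕ipad) ∥ m → 64 + 101 = 165 bytes.

165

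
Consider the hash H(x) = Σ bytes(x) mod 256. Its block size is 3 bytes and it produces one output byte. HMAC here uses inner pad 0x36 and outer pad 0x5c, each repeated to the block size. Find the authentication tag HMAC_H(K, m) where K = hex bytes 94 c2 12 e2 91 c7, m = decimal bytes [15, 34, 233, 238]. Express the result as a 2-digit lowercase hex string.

be

Key hex bytes 94 c2 12 e2 91 c7 is 6 bytes > B = 3, so hash it first: H(key) = a2, then zero-pad to 3 bytes: K' = a2 00 00.
K' ⊕ ipad = 94 36 36.  K' ⊕ opad = fe 5c 5c.
Inner input = (K'⊕ipad) ∥ m = 94 36 36 ∥ 0f 22 e9 ee.
Inner hash: sum = 148+54+54+15+34+233+238 = 776; mod 256 = 8 → 08.
Outer input = (K'⊕opad) ∥ inner = fe 5c 5c ∥ 08.
Outer hash (tag): sum = 254+92+92+8 = 446; mod 256 = 190 → be.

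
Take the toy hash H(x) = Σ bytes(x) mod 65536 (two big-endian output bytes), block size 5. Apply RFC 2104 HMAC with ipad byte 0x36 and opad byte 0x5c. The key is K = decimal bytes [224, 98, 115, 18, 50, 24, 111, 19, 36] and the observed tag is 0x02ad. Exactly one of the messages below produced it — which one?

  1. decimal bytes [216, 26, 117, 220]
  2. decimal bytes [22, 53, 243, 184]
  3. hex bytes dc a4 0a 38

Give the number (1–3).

2

Key decimal bytes [224, 98, 115, 18, 50, 24, 111, 19, 36] = e0 62 73 12 32 18 6f 13 24 is 9 bytes > B = 5, so hash it first: H(key) = 02 b7, then zero-pad to 5 bytes: K' = 02 b7 00 00 00.
K' ⊕ ipad = 34 81 36 36 36; K' ⊕ opad = 5e eb 5c 5c 5c.
m1: inner = H(34 81 36 36 36 d8 1a 75 dc) = 03 9a; tag = H(5e eb 5c 5c 5c 03 9a) = 02fa
m2: inner = H(34 81 36 36 36 16 35 f3 b8) = 03 4d; tag = H(5e eb 5c 5c 5c 03 4d) = 02ad ← matches
m3: inner = H(34 81 36 36 36 dc a4 0a 38) = 03 19; tag = H(5e eb 5c 5c 5c 03 19) = 0279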